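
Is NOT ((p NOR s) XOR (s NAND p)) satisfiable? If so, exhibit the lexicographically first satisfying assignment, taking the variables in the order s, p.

s=0, p=0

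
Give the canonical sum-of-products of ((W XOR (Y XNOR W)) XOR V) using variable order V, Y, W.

Σm(0, 1, 6, 7) = (NOT V AND NOT Y AND NOT W) OR (NOT V AND NOT Y AND W) OR (V AND Y AND NOT W) OR (V AND Y AND W)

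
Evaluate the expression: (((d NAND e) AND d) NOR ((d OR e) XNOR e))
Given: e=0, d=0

Substituting: (((0 NAND 0) AND 0) NOR ((0 OR 0) XNOR 0))
= 0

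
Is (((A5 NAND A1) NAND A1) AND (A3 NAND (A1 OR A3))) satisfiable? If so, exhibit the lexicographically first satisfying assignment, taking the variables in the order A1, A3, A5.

A1=0, A3=0, A5=0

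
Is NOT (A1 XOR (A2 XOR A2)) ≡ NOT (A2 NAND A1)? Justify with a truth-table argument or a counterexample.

No. Counterexample: with A2=0, A1=0, Expression 1 = 1 but Expression 2 = 0.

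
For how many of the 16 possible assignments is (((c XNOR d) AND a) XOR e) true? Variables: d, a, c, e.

Satisfying assignments: (0,0,0,1), (0,0,1,1), (0,1,0,0), (0,1,1,1), (1,0,0,1), (1,0,1,1), (1,1,0,1), (1,1,1,0)
Count: 8 out of 16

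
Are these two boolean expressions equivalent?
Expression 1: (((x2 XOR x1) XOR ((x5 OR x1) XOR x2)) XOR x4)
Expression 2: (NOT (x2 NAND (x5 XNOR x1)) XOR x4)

No. Counterexample: with x2=0, x1=0, x4=0, x5=1, Expression 1 = 1 but Expression 2 = 0.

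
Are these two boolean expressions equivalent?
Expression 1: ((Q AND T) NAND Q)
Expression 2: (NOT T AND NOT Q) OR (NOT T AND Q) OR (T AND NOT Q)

Yes, they are equivalent — the two output columns agree on all 4 assignments:
T | Q | Expression 1 | Expression 2
-----------------------------------
0 | 0 | 1 | 1
0 | 1 | 1 | 1
1 | 0 | 1 | 1
1 | 1 | 0 | 0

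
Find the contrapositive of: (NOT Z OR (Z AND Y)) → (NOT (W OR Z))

Contrapositive: (W OR Z) → NOT (NOT Z OR (Z AND Y))
Note: A statement and its contrapositive are logically equivalent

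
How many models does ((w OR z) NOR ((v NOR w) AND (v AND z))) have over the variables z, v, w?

Satisfying assignments: (0,0,0), (0,1,0)
Count: 2 out of 8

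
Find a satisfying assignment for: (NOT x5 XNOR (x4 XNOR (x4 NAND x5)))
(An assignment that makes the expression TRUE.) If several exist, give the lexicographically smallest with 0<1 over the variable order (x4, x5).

x4=0, x5=1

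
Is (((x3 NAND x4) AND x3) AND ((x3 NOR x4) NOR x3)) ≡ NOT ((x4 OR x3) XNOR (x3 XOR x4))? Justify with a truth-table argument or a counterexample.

No. Counterexample: with x3=1, x4=1, Expression 1 = 0 but Expression 2 = 1.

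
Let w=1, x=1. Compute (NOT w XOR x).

Substituting: (NOT 1 XOR 1)
= 1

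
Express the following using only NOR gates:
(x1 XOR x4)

((((x1 NOR x4) NOR (x1 NOR x4)) NOR ((x1 NOR x4) NOR (x1 NOR x4))) NOR ((((x1 NOR x1) NOR (x4 NOR x4)) NOR ((x1 NOR x1) NOR (x4 NOR x4))) NOR (((x1 NOR x1) NOR (x4 NOR x4)) NOR ((x1 NOR x1) NOR (x4 NOR x4)))))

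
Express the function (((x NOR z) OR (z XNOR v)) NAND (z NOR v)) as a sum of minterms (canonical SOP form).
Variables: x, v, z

Σm(1, 2, 3, 5, 6, 7) = (NOT x AND NOT v AND z) OR (NOT x AND v AND NOT z) OR (NOT x AND v AND z) OR (x AND NOT v AND z) OR (x AND v AND NOT z) OR (x AND v AND z)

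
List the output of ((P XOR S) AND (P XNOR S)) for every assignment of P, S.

P | S | Output
--------------
0 | 0 | 0
0 | 1 | 0
1 | 0 | 0
1 | 1 | 0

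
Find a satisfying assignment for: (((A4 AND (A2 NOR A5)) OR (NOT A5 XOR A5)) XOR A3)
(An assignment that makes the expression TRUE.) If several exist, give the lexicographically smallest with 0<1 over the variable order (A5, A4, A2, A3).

A5=0, A4=0, A2=0, A3=0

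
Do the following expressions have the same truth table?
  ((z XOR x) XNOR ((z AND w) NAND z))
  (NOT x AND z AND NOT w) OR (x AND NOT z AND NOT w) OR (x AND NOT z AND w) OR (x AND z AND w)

Yes, they are equivalent — the two output columns agree on all 8 assignments:
x | z | w | Expression 1 | Expression 2
---------------------------------------
0 | 0 | 0 | 0 | 0
0 | 0 | 1 | 0 | 0
0 | 1 | 0 | 1 | 1
0 | 1 | 1 | 0 | 0
1 | 0 | 0 | 1 | 1
1 | 0 | 1 | 1 | 1
1 | 1 | 0 | 0 | 0
1 | 1 | 1 | 1 | 1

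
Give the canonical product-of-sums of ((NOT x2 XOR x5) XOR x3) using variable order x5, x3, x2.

ΠM(1, 2, 4, 7) = (x5 OR x3 OR NOT x2) AND (x5 OR NOT x3 OR x2) AND (NOT x5 OR x3 OR x2) AND (NOT x5 OR NOT x3 OR NOT x2)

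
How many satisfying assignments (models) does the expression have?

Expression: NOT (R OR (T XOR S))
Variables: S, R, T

Satisfying assignments: (0,0,0), (1,0,1)
Count: 2 out of 8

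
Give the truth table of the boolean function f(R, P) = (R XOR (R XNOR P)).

R | P | Output
--------------
0 | 0 | 1
0 | 1 | 0
1 | 0 | 1
1 | 1 | 0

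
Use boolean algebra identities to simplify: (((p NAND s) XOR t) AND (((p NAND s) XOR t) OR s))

By absorption (E AND (E OR v) = E):
= ((p NAND s) XOR t)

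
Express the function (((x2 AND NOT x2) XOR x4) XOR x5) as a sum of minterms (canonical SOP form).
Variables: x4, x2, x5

Σm(1, 3, 4, 6) = (NOT x4 AND NOT x2 AND x5) OR (NOT x4 AND x2 AND x5) OR (x4 AND NOT x2 AND NOT x5) OR (x4 AND x2 AND NOT x5)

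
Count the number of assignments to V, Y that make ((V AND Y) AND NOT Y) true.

No assignment satisfies the expression.
Count: 0 out of 4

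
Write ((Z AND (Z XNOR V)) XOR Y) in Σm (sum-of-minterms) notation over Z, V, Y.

Σm(1, 3, 5, 6) = (NOT Z AND NOT V AND Y) OR (NOT Z AND V AND Y) OR (Z AND NOT V AND Y) OR (Z AND V AND NOT Y)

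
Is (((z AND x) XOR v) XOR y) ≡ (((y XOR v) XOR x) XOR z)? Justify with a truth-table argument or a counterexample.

No. Counterexample: with x=0, v=0, z=1, y=0, Expression 1 = 0 but Expression 2 = 1.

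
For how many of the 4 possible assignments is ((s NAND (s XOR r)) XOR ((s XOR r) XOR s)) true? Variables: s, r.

Satisfying assignments: (0,0)
Count: 1 out of 4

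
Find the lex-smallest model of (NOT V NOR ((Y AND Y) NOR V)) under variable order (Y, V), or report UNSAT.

Y=0, V=1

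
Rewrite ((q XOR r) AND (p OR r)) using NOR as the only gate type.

((((((q NOR r) NOR (q NOR r)) NOR ((q NOR r) NOR (q NOR r))) NOR ((((q NOR q) NOR (r NOR r)) NOR ((q NOR q) NOR (r NOR r))) NOR (((q NOR q) NOR (r NOR r)) NOR ((q NOR q) NOR (r NOR r))))) NOR ((((q NOR r) NOR (q NOR r)) NOR ((q NOR r) NOR (q NOR r))) NOR ((((q NOR q) NOR (r NOR r)) NOR ((q NOR q) NOR (r NOR r))) NOR (((q NOR q) NOR (r NOR r)) NOR ((q NOR q) NOR (r NOR r)))))) NOR (((p NOR r) NOR (p NOR r)) NOR ((p NOR r) NOR (p NOR r))))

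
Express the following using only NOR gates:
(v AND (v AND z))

((v NOR v) NOR (((v NOR v) NOR (z NOR z)) NOR ((v NOR v) NOR (z NOR z))))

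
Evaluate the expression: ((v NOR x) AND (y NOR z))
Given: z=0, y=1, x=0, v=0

Substituting: ((0 NOR 0) AND (1 NOR 0))
= 0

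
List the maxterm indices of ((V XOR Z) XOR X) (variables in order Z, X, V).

ΠM(0, 3, 5, 6) = (Z OR X OR V) AND (Z OR NOT X OR NOT V) AND (NOT Z OR X OR NOT V) AND (NOT Z OR NOT X OR V)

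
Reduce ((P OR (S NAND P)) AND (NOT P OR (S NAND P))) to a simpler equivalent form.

By distribution ((E OR v) AND (E OR NOT v) = E):
= (S NAND P)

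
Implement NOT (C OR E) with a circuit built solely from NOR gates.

(((C NOR E) NOR (C NOR E)) NOR ((C NOR E) NOR (C NOR E)))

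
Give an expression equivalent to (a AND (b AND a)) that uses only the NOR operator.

((a NOR a) NOR (((b NOR b) NOR (a NOR a)) NOR ((b NOR b) NOR (a NOR a))))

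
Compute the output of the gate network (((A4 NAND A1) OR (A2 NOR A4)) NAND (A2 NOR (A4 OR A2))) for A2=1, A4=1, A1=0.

Substituting: (((1 NAND 0) OR (1 NOR 1)) NAND (1 NOR (1 OR 1)))
= 1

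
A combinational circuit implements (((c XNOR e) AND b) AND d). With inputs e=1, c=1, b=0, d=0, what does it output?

Substituting: (((1 XNOR 1) AND 0) AND 0)
= 0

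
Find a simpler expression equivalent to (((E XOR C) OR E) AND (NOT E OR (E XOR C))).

By distribution ((E OR v) AND (E OR NOT v) = E):
= (E XOR C)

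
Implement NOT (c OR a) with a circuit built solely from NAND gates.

(((c NAND c) NAND (a NAND a)) NAND ((c NAND c) NAND (a NAND a)))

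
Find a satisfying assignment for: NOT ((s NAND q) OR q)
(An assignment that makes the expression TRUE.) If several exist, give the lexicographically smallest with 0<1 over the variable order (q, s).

UNSATISFIABLE - no assignment makes this expression true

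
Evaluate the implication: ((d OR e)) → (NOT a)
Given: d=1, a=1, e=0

Antecedent ((d OR e)) = 1; consequent (NOT a) = 0.
1 → 0 = 0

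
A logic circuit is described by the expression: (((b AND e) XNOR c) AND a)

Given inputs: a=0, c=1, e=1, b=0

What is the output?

Substituting: (((0 AND 1) XNOR 1) AND 0)
= 0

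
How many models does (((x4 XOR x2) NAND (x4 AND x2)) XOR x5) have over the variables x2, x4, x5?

Satisfying assignments: (0,0,0), (0,1,0), (1,0,0), (1,1,0)
Count: 4 out of 8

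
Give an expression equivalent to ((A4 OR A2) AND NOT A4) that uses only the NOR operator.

((((A4 NOR A2) NOR (A4 NOR A2)) NOR ((A4 NOR A2) NOR (A4 NOR A2))) NOR ((A4 NOR A4) NOR (A4 NOR A4)))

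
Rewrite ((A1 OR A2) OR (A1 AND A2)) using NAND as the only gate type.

((((A1 NAND A1) NAND (A2 NAND A2)) NAND ((A1 NAND A1) NAND (A2 NAND A2))) NAND (((A1 NAND A2) NAND (A1 NAND A2)) NAND ((A1 NAND A2) NAND (A1 NAND A2))))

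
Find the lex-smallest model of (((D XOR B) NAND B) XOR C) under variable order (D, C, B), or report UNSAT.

D=0, C=0, B=0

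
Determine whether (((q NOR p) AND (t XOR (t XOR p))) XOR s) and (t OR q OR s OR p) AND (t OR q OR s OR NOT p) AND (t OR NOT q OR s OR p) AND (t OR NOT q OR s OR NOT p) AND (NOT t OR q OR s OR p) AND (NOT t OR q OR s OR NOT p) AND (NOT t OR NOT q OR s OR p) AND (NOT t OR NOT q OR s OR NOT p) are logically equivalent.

Yes, they are equivalent — the two output columns agree on all 16 assignments:
t | q | s | p | Expression 1 | Expression 2
-------------------------------------------
0 | 0 | 0 | 0 | 0 | 0
0 | 0 | 0 | 1 | 0 | 0
0 | 0 | 1 | 0 | 1 | 1
0 | 0 | 1 | 1 | 1 | 1
0 | 1 | 0 | 0 | 0 | 0
0 | 1 | 0 | 1 | 0 | 0
0 | 1 | 1 | 0 | 1 | 1
0 | 1 | 1 | 1 | 1 | 1
1 | 0 | 0 | 0 | 0 | 0
1 | 0 | 0 | 1 | 0 | 0
1 | 0 | 1 | 0 | 1 | 1
1 | 0 | 1 | 1 | 1 | 1
1 | 1 | 0 | 0 | 0 | 0
1 | 1 | 0 | 1 | 0 | 0
1 | 1 | 1 | 0 | 1 | 1
1 | 1 | 1 | 1 | 1 | 1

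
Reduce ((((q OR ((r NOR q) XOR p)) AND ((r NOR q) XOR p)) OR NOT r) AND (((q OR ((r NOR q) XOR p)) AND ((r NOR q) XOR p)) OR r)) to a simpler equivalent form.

By distribution ((E OR v) AND (E OR NOT v) = E) then absorption (E AND (E OR v) = E):
= ((r NOR q) XOR p)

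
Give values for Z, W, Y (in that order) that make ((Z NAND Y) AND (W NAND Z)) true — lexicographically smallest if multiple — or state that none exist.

Z=0, W=0, Y=0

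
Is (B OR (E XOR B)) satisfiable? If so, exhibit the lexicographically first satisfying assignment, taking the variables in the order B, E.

B=0, E=1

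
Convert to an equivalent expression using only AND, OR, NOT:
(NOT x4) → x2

x4 OR x2
(Implication elimination: A → B = NOT A OR B)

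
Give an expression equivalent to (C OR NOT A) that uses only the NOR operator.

((C NOR (A NOR A)) NOR (C NOR (A NOR A)))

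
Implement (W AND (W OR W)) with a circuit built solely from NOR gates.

((W NOR W) NOR (((W NOR W) NOR (W NOR W)) NOR ((W NOR W) NOR (W NOR W))))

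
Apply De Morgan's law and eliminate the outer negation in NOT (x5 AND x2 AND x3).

NOT x5 OR NOT x2 OR NOT x3
De Morgan's: NOT(AND of terms) = OR of negations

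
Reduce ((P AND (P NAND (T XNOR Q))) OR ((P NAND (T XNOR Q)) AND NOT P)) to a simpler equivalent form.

By distribution ((E AND v) OR (E AND NOT v) = E):
= (P NAND (T XNOR Q))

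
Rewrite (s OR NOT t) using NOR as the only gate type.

((s NOR (t NOR t)) NOR (s NOR (t NOR t)))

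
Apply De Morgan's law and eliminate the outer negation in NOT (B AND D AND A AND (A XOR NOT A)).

NOT B OR NOT D OR NOT A OR NOT (A XOR NOT A)
De Morgan's: NOT(AND of terms) = OR of negations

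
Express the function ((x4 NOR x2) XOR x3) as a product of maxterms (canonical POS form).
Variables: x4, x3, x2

ΠM(1, 2, 4, 5) = (x4 OR x3 OR NOT x2) AND (x4 OR NOT x3 OR x2) AND (NOT x4 OR x3 OR x2) AND (NOT x4 OR x3 OR NOT x2)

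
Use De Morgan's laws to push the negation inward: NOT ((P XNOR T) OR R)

NOT (P XNOR T) AND NOT R
De Morgan's: NOT(OR of terms) = AND of negations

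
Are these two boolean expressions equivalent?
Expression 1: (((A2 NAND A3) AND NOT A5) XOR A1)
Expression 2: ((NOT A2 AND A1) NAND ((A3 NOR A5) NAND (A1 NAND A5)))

No. Counterexample: with A5=0, A2=0, A3=0, A1=1, Expression 1 = 0 but Expression 2 = 1.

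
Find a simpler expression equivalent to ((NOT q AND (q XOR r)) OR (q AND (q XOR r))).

By distribution ((E AND v) OR (E AND NOT v) = E):
= (q XOR r)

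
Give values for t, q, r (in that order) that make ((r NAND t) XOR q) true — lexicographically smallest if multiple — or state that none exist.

t=0, q=0, r=0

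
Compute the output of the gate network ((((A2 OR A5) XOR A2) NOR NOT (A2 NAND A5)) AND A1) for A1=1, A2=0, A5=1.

Substituting: ((((0 OR 1) XOR 0) NOR NOT (0 NAND 1)) AND 1)
= 0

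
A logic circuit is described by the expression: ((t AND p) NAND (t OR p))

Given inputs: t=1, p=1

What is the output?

Substituting: ((1 AND 1) NAND (1 OR 1))
= 0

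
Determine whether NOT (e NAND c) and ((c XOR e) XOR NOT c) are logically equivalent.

No. Counterexample: with e=0, c=0, Expression 1 = 0 but Expression 2 = 1.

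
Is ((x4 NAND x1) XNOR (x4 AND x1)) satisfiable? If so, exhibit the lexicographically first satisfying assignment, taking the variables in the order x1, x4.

UNSATISFIABLE - no assignment makes this expression true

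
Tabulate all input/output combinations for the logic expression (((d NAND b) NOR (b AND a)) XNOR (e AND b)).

e | a | d | b | Output
----------------------
0 | 0 | 0 | 0 | 1
0 | 0 | 0 | 1 | 1
0 | 0 | 1 | 0 | 1
0 | 0 | 1 | 1 | 0
0 | 1 | 0 | 0 | 1
0 | 1 | 0 | 1 | 1
0 | 1 | 1 | 0 | 1
0 | 1 | 1 | 1 | 1
1 | 0 | 0 | 0 | 1
1 | 0 | 0 | 1 | 0
1 | 0 | 1 | 0 | 1
1 | 0 | 1 | 1 | 1
1 | 1 | 0 | 0 | 1
1 | 1 | 0 | 1 | 0
1 | 1 | 1 | 0 | 1
1 | 1 | 1 | 1 | 0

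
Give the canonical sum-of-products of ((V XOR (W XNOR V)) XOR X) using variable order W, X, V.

Σm(0, 1, 6, 7) = (NOT W AND NOT X AND NOT V) OR (NOT W AND NOT X AND V) OR (W AND X AND NOT V) OR (W AND X AND V)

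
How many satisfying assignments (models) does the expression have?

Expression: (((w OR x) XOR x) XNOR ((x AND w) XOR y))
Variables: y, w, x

Satisfying assignments: (0,0,0), (0,0,1), (1,1,0), (1,1,1)
Count: 4 out of 8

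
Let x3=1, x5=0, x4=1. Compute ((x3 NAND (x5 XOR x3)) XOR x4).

Substituting: ((1 NAND (0 XOR 1)) XOR 1)
= 1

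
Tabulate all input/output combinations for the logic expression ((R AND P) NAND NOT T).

T | R | P | Output
------------------
0 | 0 | 0 | 1
0 | 0 | 1 | 1
0 | 1 | 0 | 1
0 | 1 | 1 | 0
1 | 0 | 0 | 1
1 | 0 | 1 | 1
1 | 1 | 0 | 1
1 | 1 | 1 | 1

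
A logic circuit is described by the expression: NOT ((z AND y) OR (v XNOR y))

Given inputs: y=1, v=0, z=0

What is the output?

Substituting: NOT ((0 AND 1) OR (0 XNOR 1))
= 1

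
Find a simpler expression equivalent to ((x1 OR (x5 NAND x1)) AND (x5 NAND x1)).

By absorption (E AND (E OR v) = E):
= (x5 NAND x1)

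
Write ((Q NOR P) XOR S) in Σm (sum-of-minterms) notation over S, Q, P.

Σm(0, 5, 6, 7) = (NOT S AND NOT Q AND NOT P) OR (S AND NOT Q AND P) OR (S AND Q AND NOT P) OR (S AND Q AND P)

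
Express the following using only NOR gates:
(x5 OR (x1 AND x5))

((x5 NOR ((x1 NOR x1) NOR (x5 NOR x5))) NOR (x5 NOR ((x1 NOR x1) NOR (x5 NOR x5))))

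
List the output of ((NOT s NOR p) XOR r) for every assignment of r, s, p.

r | s | p | Output
------------------
0 | 0 | 0 | 0
0 | 0 | 1 | 0
0 | 1 | 0 | 1
0 | 1 | 1 | 0
1 | 0 | 0 | 1
1 | 0 | 1 | 1
1 | 1 | 0 | 0
1 | 1 | 1 | 1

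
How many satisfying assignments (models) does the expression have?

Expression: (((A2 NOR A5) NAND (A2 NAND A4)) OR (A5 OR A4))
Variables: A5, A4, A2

Satisfying assignments: (0,0,1), (0,1,0), (0,1,1), (1,0,0), (1,0,1), (1,1,0), (1,1,1)
Count: 7 out of 8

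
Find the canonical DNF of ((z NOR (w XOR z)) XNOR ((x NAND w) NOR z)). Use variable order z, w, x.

(NOT z AND w AND NOT x) OR (z AND NOT w AND NOT x) OR (z AND NOT w AND x) OR (z AND w AND NOT x) OR (z AND w AND x)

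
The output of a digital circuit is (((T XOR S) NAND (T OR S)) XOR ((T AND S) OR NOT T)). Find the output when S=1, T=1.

Substituting: (((1 XOR 1) NAND (1 OR 1)) XOR ((1 AND 1) OR NOT 1))
= 0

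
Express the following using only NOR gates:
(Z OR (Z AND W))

((Z NOR ((Z NOR Z) NOR (W NOR W))) NOR (Z NOR ((Z NOR Z) NOR (W NOR W))))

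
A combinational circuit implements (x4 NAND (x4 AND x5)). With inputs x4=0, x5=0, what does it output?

Substituting: (0 NAND (0 AND 0))
= 1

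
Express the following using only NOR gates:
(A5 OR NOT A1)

((A5 NOR (A1 NOR A1)) NOR (A5 NOR (A1 NOR A1)))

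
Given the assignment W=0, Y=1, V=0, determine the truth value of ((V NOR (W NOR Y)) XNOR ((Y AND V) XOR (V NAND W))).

Substituting: ((0 NOR (0 NOR 1)) XNOR ((1 AND 0) XOR (0 NAND 0)))
= 1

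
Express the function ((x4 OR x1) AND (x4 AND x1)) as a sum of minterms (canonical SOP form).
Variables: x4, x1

Σm(3) = (x4 AND x1)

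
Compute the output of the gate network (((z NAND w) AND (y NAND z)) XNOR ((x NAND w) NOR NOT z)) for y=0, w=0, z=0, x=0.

Substituting: (((0 NAND 0) AND (0 NAND 0)) XNOR ((0 NAND 0) NOR NOT 0))
= 0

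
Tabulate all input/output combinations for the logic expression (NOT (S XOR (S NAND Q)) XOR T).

S | Q | T | Output
------------------
0 | 0 | 0 | 0
0 | 0 | 1 | 1
0 | 1 | 0 | 0
0 | 1 | 1 | 1
1 | 0 | 0 | 1
1 | 0 | 1 | 0
1 | 1 | 0 | 0
1 | 1 | 1 | 1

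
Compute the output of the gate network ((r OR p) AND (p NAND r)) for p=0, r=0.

Substituting: ((0 OR 0) AND (0 NAND 0))
= 0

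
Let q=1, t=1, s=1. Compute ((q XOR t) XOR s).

Substituting: ((1 XOR 1) XOR 1)
= 1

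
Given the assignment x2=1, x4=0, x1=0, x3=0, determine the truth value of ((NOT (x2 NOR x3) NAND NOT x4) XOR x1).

Substituting: ((NOT (1 NOR 0) NAND NOT 0) XOR 0)
= 0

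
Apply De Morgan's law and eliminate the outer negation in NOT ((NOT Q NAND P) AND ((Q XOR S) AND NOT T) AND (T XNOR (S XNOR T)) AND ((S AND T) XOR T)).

NOT (NOT Q NAND P) OR NOT ((Q XOR S) AND NOT T) OR NOT (T XNOR (S XNOR T)) OR NOT ((S AND T) XOR T)
De Morgan's: NOT(AND of terms) = OR of negations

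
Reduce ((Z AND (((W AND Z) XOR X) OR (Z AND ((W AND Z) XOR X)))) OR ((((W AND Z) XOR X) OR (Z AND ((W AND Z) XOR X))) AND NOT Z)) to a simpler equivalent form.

By distribution ((E AND v) OR (E AND NOT v) = E) then absorption (E OR (E AND v) = E):
= ((W AND Z) XOR X)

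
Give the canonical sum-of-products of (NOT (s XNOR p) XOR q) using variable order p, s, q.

Σm(1, 2, 4, 7) = (NOT p AND NOT s AND q) OR (NOT p AND s AND NOT q) OR (p AND NOT s AND NOT q) OR (p AND s AND q)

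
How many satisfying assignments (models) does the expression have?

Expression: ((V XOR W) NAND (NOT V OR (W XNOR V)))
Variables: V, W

Satisfying assignments: (0,0), (1,0), (1,1)
Count: 3 out of 4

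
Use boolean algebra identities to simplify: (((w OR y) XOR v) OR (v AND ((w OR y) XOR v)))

By absorption (E OR (E AND v) = E):
= ((w OR y) XOR v)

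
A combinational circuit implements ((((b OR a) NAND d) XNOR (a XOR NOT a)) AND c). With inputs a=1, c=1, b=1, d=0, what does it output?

Substituting: ((((1 OR 1) NAND 0) XNOR (1 XOR NOT 1)) AND 1)
= 1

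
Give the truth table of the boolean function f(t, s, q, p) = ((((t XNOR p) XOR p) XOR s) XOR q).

t | s | q | p | Output
----------------------
0 | 0 | 0 | 0 | 1
0 | 0 | 0 | 1 | 1
0 | 0 | 1 | 0 | 0
0 | 0 | 1 | 1 | 0
0 | 1 | 0 | 0 | 0
0 | 1 | 0 | 1 | 0
0 | 1 | 1 | 0 | 1
0 | 1 | 1 | 1 | 1
1 | 0 | 0 | 0 | 0
1 | 0 | 0 | 1 | 0
1 | 0 | 1 | 0 | 1
1 | 0 | 1 | 1 | 1
1 | 1 | 0 | 0 | 1
1 | 1 | 0 | 1 | 1
1 | 1 | 1 | 0 | 0
1 | 1 | 1 | 1 | 0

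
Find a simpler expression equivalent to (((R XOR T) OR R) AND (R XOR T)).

By absorption (E AND (E OR v) = E):
= (R XOR T)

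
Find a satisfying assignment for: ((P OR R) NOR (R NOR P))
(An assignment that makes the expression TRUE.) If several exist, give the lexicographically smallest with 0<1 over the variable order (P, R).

UNSATISFIABLE - no assignment makes this expression true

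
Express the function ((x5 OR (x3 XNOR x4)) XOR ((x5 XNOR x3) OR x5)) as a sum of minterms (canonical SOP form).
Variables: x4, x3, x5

Σm(4, 6) = (x4 AND NOT x3 AND NOT x5) OR (x4 AND x3 AND NOT x5)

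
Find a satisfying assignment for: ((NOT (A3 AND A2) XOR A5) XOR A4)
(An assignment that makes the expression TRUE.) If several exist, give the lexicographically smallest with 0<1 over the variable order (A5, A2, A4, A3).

A5=0, A2=0, A4=0, A3=0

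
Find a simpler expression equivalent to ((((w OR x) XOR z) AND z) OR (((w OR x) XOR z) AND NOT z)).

By distribution ((E AND v) OR (E AND NOT v) = E):
= ((w OR x) XOR z)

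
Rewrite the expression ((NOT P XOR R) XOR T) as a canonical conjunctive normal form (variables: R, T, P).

(R OR T OR NOT P) AND (R OR NOT T OR P) AND (NOT R OR T OR P) AND (NOT R OR NOT T OR NOT P)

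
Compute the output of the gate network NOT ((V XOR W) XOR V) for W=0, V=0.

Substituting: NOT ((0 XOR 0) XOR 0)
= 1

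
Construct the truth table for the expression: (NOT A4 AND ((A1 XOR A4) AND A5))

A4 | A5 | A1 | Output
---------------------
0 | 0 | 0 | 0
0 | 0 | 1 | 0
0 | 1 | 0 | 0
0 | 1 | 1 | 1
1 | 0 | 0 | 0
1 | 0 | 1 | 0
1 | 1 | 0 | 0
1 | 1 | 1 | 0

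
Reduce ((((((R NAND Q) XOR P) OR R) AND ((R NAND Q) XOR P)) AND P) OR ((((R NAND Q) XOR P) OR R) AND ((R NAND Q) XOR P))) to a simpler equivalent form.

By absorption (E OR (E AND v) = E) then absorption (E AND (E OR v) = E):
= ((R NAND Q) XOR P)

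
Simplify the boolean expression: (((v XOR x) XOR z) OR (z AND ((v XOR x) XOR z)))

By absorption (E OR (E AND v) = E):
= ((v XOR x) XOR z)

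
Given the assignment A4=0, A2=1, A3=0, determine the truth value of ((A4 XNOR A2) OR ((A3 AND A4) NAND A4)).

Substituting: ((0 XNOR 1) OR ((0 AND 0) NAND 0))
= 1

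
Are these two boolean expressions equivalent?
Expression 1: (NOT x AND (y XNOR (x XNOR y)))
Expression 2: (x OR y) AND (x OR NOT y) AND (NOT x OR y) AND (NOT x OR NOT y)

Yes, they are equivalent — the two output columns agree on all 4 assignments:
x | y | Expression 1 | Expression 2
-----------------------------------
0 | 0 | 0 | 0
0 | 1 | 0 | 0
1 | 0 | 0 | 0
1 | 1 | 0 | 0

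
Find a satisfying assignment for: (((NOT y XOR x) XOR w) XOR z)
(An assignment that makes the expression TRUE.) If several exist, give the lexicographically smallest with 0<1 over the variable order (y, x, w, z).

y=0, x=0, w=0, z=0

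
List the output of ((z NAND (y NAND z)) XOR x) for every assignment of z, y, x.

z | y | x | Output
------------------
0 | 0 | 0 | 1
0 | 0 | 1 | 0
0 | 1 | 0 | 1
0 | 1 | 1 | 0
1 | 0 | 0 | 0
1 | 0 | 1 | 1
1 | 1 | 0 | 1
1 | 1 | 1 | 0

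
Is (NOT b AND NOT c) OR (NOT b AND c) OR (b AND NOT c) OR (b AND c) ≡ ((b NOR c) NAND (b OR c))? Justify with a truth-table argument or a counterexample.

Yes, they are equivalent — the two output columns agree on all 4 assignments:
b | c | Expression 1 | Expression 2
-----------------------------------
0 | 0 | 1 | 1
0 | 1 | 1 | 1
1 | 0 | 1 | 1
1 | 1 | 1 | 1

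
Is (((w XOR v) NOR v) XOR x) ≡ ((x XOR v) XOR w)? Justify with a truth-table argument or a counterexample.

No. Counterexample: with v=0, w=0, x=0, Expression 1 = 1 but Expression 2 = 0.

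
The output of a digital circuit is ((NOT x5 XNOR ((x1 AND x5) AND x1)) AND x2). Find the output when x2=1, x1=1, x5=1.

Substituting: ((NOT 1 XNOR ((1 AND 1) AND 1)) AND 1)
= 0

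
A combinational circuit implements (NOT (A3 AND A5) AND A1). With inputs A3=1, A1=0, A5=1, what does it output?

Substituting: (NOT (1 AND 1) AND 0)
= 0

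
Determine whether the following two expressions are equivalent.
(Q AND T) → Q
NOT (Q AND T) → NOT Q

No, Inverse is not equivalent to original (counterexample: T=0, Q=1)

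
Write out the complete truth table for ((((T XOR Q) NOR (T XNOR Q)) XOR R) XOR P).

R | T | P | Q | Output
----------------------
0 | 0 | 0 | 0 | 0
0 | 0 | 0 | 1 | 0
0 | 0 | 1 | 0 | 1
0 | 0 | 1 | 1 | 1
0 | 1 | 0 | 0 | 0
0 | 1 | 0 | 1 | 0
0 | 1 | 1 | 0 | 1
0 | 1 | 1 | 1 | 1
1 | 0 | 0 | 0 | 1
1 | 0 | 0 | 1 | 1
1 | 0 | 1 | 0 | 0
1 | 0 | 1 | 1 | 0
1 | 1 | 0 | 0 | 1
1 | 1 | 0 | 1 | 1
1 | 1 | 1 | 0 | 0
1 | 1 | 1 | 1 | 0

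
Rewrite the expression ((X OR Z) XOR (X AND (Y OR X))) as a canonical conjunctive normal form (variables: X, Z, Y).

(X OR Z OR Y) AND (X OR Z OR NOT Y) AND (NOT X OR Z OR Y) AND (NOT X OR Z OR NOT Y) AND (NOT X OR NOT Z OR Y) AND (NOT X OR NOT Z OR NOT Y)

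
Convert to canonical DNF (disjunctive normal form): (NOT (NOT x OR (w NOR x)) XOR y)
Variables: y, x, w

(NOT y AND x AND NOT w) OR (NOT y AND x AND w) OR (y AND NOT x AND NOT w) OR (y AND NOT x AND w)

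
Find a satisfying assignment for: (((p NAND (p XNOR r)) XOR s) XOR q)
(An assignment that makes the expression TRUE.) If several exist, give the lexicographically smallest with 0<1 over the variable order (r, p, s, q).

r=0, p=0, s=0, q=0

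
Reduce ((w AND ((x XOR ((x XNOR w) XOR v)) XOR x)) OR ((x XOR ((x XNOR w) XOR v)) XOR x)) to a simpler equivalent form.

By absorption (E OR (E AND v) = E) then XOR self-cancellation ((E XOR v) XOR v = E):
= ((x XNOR w) XOR v)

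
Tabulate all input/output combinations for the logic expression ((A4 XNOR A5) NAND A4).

A5 | A4 | Output
----------------
0 | 0 | 1
0 | 1 | 1
1 | 0 | 1
1 | 1 | 0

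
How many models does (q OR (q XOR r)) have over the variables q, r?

Satisfying assignments: (0,1), (1,0), (1,1)
Count: 3 out of 4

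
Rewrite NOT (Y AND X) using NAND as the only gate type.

(((Y NAND X) NAND (Y NAND X)) NAND ((Y NAND X) NAND (Y NAND X)))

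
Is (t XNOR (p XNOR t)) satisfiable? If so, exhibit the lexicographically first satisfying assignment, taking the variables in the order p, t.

p=1, t=0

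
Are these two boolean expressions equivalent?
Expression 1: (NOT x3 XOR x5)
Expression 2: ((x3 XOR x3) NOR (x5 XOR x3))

Yes, they are equivalent — the two output columns agree on all 4 assignments:
x3 | x5 | Expression 1 | Expression 2
-------------------------------------
0 | 0 | 1 | 1
0 | 1 | 0 | 0
1 | 0 | 0 | 0
1 | 1 | 1 | 1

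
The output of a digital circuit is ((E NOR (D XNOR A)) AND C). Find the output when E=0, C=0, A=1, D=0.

Substituting: ((0 NOR (0 XNOR 1)) AND 0)
= 0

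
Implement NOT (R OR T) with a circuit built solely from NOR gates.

(((R NOR T) NOR (R NOR T)) NOR ((R NOR T) NOR (R NOR T)))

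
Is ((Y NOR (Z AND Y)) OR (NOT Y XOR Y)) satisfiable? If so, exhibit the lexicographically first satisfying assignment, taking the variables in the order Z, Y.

Z=0, Y=0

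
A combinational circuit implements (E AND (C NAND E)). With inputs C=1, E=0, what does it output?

Substituting: (0 AND (1 NAND 0))
= 0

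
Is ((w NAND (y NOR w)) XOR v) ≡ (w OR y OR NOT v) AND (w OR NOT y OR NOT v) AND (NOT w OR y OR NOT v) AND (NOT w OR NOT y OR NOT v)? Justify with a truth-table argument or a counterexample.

Yes, they are equivalent — the two output columns agree on all 8 assignments:
w | y | v | Expression 1 | Expression 2
---------------------------------------
0 | 0 | 0 | 1 | 1
0 | 0 | 1 | 0 | 0
0 | 1 | 0 | 1 | 1
0 | 1 | 1 | 0 | 0
1 | 0 | 0 | 1 | 1
1 | 0 | 1 | 0 | 0
1 | 1 | 0 | 1 | 1
1 | 1 | 1 | 0 | 0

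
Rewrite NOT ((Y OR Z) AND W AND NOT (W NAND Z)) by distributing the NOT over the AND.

NOT (Y OR Z) OR NOT W OR (W NAND Z)
De Morgan's: NOT(AND of terms) = OR of negations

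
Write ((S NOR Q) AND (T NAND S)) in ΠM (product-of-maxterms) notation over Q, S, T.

ΠM(2, 3, 4, 5, 6, 7) = (Q OR NOT S OR T) AND (Q OR NOT S OR NOT T) AND (NOT Q OR S OR T) AND (NOT Q OR S OR NOT T) AND (NOT Q OR NOT S OR T) AND (NOT Q OR NOT S OR NOT T)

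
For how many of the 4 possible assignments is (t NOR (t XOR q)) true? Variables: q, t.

Satisfying assignments: (0,0)
Count: 1 out of 4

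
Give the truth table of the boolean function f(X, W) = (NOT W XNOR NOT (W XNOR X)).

X | W | Output
--------------
0 | 0 | 0
0 | 1 | 0
1 | 0 | 1
1 | 1 | 1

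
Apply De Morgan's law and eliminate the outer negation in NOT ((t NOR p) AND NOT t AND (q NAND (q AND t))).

NOT (t NOR p) OR t OR NOT (q NAND (q AND t))
De Morgan's: NOT(AND of terms) = OR of negations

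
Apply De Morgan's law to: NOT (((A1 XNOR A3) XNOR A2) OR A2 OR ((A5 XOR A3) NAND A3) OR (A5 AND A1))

NOT ((A1 XNOR A3) XNOR A2) AND NOT A2 AND NOT ((A5 XOR A3) NAND A3) AND NOT (A5 AND A1)
De Morgan's: NOT(OR of terms) = AND of negations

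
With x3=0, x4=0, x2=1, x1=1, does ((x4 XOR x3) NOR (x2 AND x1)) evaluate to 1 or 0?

Substituting: ((0 XOR 0) NOR (1 AND 1))
= 0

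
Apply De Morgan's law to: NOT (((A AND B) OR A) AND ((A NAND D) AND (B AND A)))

NOT ((A AND B) OR A) OR NOT ((A NAND D) AND (B AND A))
De Morgan's: NOT(AND of terms) = OR of negations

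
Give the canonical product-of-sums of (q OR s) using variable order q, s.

ΠM(0) = (q OR s)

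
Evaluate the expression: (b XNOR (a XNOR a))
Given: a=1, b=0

Substituting: (0 XNOR (1 XNOR 1))
= 0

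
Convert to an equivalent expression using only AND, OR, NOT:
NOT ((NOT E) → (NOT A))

(NOT E) AND A
(Negated implication: NOT(A → B) = A AND NOT B)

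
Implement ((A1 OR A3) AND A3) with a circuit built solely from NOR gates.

((((A1 NOR A3) NOR (A1 NOR A3)) NOR ((A1 NOR A3) NOR (A1 NOR A3))) NOR (A3 NOR A3))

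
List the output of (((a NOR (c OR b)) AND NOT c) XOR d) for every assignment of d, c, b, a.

d | c | b | a | Output
----------------------
0 | 0 | 0 | 0 | 1
0 | 0 | 0 | 1 | 0
0 | 0 | 1 | 0 | 0
0 | 0 | 1 | 1 | 0
0 | 1 | 0 | 0 | 0
0 | 1 | 0 | 1 | 0
0 | 1 | 1 | 0 | 0
0 | 1 | 1 | 1 | 0
1 | 0 | 0 | 0 | 0
1 | 0 | 0 | 1 | 1
1 | 0 | 1 | 0 | 1
1 | 0 | 1 | 1 | 1
1 | 1 | 0 | 0 | 1
1 | 1 | 0 | 1 | 1
1 | 1 | 1 | 0 | 1
1 | 1 | 1 | 1 | 1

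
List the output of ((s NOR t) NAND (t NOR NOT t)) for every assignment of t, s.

t | s | Output
--------------
0 | 0 | 1
0 | 1 | 1
1 | 0 | 1
1 | 1 | 1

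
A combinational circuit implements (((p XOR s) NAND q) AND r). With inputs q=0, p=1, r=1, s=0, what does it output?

Substituting: (((1 XOR 0) NAND 0) AND 1)
= 1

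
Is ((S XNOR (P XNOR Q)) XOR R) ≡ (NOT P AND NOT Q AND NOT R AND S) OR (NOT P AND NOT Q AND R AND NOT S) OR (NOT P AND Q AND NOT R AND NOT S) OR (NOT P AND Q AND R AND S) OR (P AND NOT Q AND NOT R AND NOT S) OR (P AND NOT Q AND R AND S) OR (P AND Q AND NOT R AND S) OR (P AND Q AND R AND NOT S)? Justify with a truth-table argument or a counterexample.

Yes, they are equivalent — the two output columns agree on all 16 assignments:
P | Q | R | S | Expression 1 | Expression 2
-------------------------------------------
0 | 0 | 0 | 0 | 0 | 0
0 | 0 | 0 | 1 | 1 | 1
0 | 0 | 1 | 0 | 1 | 1
0 | 0 | 1 | 1 | 0 | 0
0 | 1 | 0 | 0 | 1 | 1
0 | 1 | 0 | 1 | 0 | 0
0 | 1 | 1 | 0 | 0 | 0
0 | 1 | 1 | 1 | 1 | 1
1 | 0 | 0 | 0 | 1 | 1
1 | 0 | 0 | 1 | 0 | 0
1 | 0 | 1 | 0 | 0 | 0
1 | 0 | 1 | 1 | 1 | 1
1 | 1 | 0 | 0 | 0 | 0
1 | 1 | 0 | 1 | 1 | 1
1 | 1 | 1 | 0 | 1 | 1
1 | 1 | 1 | 1 | 0 | 0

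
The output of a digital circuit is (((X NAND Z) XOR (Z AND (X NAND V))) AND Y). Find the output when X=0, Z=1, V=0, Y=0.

Substituting: (((0 NAND 1) XOR (1 AND (0 NAND 0))) AND 0)
= 0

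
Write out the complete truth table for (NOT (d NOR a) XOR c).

d | a | c | Output
------------------
0 | 0 | 0 | 0
0 | 0 | 1 | 1
0 | 1 | 0 | 1
0 | 1 | 1 | 0
1 | 0 | 0 | 1
1 | 0 | 1 | 0
1 | 1 | 0 | 1
1 | 1 | 1 | 0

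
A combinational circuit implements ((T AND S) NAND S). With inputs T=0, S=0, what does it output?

Substituting: ((0 AND 0) NAND 0)
= 1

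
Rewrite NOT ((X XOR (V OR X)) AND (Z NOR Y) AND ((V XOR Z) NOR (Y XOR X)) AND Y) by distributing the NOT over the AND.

NOT (X XOR (V OR X)) OR NOT (Z NOR Y) OR NOT ((V XOR Z) NOR (Y XOR X)) OR NOT Y
De Morgan's: NOT(AND of terms) = OR of negations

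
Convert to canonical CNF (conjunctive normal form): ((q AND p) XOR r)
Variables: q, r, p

(q OR r OR p) AND (q OR r OR NOT p) AND (NOT q OR r OR p) AND (NOT q OR NOT r OR NOT p)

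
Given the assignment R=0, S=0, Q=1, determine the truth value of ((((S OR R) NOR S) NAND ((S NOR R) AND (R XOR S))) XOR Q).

Substituting: ((((0 OR 0) NOR 0) NAND ((0 NOR 0) AND (0 XOR 0))) XOR 1)
= 0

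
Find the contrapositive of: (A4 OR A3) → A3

Contrapositive: NOT A3 → NOT (A4 OR A3)
Note: A statement and its contrapositive are logically equivalent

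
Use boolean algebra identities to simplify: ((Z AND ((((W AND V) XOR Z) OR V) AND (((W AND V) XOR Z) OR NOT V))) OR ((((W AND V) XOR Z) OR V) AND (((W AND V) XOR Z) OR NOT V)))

By absorption (E OR (E AND v) = E) then distribution ((E OR v) AND (E OR NOT v) = E):
= ((W AND V) XOR Z)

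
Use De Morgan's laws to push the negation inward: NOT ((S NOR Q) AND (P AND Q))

NOT (S NOR Q) OR NOT (P AND Q)
De Morgan's: NOT(AND of terms) = OR of negations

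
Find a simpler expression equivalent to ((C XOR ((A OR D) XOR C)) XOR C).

By XOR self-cancellation ((E XOR v) XOR v = E):
= ((A OR D) XOR C)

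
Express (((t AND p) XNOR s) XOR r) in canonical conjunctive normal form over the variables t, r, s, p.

(t OR r OR NOT s OR p) AND (t OR r OR NOT s OR NOT p) AND (t OR NOT r OR s OR p) AND (t OR NOT r OR s OR NOT p) AND (NOT t OR r OR s OR NOT p) AND (NOT t OR r OR NOT s OR p) AND (NOT t OR NOT r OR s OR p) AND (NOT t OR NOT r OR NOT s OR NOT p)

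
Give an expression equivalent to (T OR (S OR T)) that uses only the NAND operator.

((T NAND T) NAND (((S NAND S) NAND (T NAND T)) NAND ((S NAND S) NAND (T NAND T))))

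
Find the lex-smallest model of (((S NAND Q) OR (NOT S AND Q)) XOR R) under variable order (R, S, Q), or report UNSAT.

R=0, S=0, Q=0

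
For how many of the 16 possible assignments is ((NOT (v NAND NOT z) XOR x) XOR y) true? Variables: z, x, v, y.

Satisfying assignments: (0,0,0,1), (0,0,1,0), (0,1,0,0), (0,1,1,1), (1,0,0,1), (1,0,1,1), (1,1,0,0), (1,1,1,0)
Count: 8 out of 16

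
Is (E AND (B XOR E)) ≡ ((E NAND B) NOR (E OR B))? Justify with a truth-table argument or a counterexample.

No. Counterexample: with E=1, B=0, Expression 1 = 1 but Expression 2 = 0.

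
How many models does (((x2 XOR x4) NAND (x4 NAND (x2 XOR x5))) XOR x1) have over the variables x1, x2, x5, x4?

Satisfying assignments: (0,0,0,0), (0,0,1,0), (0,0,1,1), (0,1,0,1), (0,1,1,1), (1,0,0,1), (1,1,0,0), (1,1,1,0)
Count: 8 out of 16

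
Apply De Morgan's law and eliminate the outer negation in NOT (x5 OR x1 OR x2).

NOT x5 AND NOT x1 AND NOT x2
De Morgan's: NOT(OR of terms) = AND of negations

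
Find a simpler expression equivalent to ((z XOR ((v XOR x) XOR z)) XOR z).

By XOR self-cancellation ((E XOR v) XOR v = E):
= ((v XOR x) XOR z)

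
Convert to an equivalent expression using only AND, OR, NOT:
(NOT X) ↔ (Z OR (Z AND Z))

((NOT X) AND (Z OR (Z AND Z))) OR (X AND NOT (Z OR (Z AND Z)))
(Biconditional = both true or both false)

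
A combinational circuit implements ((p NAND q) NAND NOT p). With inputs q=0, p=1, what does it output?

Substituting: ((1 NAND 0) NAND NOT 1)
= 1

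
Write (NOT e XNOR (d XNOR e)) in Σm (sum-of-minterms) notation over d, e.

Σm(0, 1) = (NOT d AND NOT e) OR (NOT d AND e)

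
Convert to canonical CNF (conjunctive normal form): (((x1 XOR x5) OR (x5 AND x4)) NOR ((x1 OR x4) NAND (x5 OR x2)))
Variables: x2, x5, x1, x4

(x2 OR x5 OR x1 OR x4) AND (x2 OR x5 OR x1 OR NOT x4) AND (x2 OR x5 OR NOT x1 OR x4) AND (x2 OR x5 OR NOT x1 OR NOT x4) AND (x2 OR NOT x5 OR x1 OR x4) AND (x2 OR NOT x5 OR x1 OR NOT x4) AND (x2 OR NOT x5 OR NOT x1 OR NOT x4) AND (NOT x2 OR x5 OR x1 OR x4) AND (NOT x2 OR x5 OR NOT x1 OR x4) AND (NOT x2 OR x5 OR NOT x1 OR NOT x4) AND (NOT x2 OR NOT x5 OR x1 OR x4) AND (NOT x2 OR NOT x5 OR x1 OR NOT x4) AND (NOT x2 OR NOT x5 OR NOT x1 OR NOT x4)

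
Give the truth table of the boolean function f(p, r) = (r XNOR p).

p | r | Output
--------------
0 | 0 | 1
0 | 1 | 0
1 | 0 | 0
1 | 1 | 1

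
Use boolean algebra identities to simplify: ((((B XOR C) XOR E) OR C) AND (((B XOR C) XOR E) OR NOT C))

By distribution ((E OR v) AND (E OR NOT v) = E):
= ((B XOR C) XOR E)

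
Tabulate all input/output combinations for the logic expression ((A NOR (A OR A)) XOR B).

B | A | Output
--------------
0 | 0 | 1
0 | 1 | 0
1 | 0 | 0
1 | 1 | 1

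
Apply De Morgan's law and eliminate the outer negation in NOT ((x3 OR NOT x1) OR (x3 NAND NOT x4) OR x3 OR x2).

NOT (x3 OR NOT x1) AND NOT (x3 NAND NOT x4) AND NOT x3 AND NOT x2
De Morgan's: NOT(OR of terms) = AND of negations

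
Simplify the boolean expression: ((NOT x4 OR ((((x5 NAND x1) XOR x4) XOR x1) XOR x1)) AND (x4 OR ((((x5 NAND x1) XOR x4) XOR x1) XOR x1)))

By distribution ((E OR v) AND (E OR NOT v) = E) then XOR self-cancellation ((E XOR v) XOR v = E):
= ((x5 NAND x1) XOR x4)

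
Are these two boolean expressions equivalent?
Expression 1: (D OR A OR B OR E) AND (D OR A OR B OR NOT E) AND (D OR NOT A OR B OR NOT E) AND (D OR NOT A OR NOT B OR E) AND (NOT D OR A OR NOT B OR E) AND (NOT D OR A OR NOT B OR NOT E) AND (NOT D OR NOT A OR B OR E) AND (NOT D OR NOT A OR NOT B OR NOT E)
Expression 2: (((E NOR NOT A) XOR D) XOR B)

Yes, they are equivalent — the two output columns agree on all 16 assignments:
D | A | B | E | Expression 1 | Expression 2
-------------------------------------------
0 | 0 | 0 | 0 | 0 | 0
0 | 0 | 0 | 1 | 0 | 0
0 | 0 | 1 | 0 | 1 | 1
0 | 0 | 1 | 1 | 1 | 1
0 | 1 | 0 | 0 | 1 | 1
0 | 1 | 0 | 1 | 0 | 0
0 | 1 | 1 | 0 | 0 | 0
0 | 1 | 1 | 1 | 1 | 1
1 | 0 | 0 | 0 | 1 | 1
1 | 0 | 0 | 1 | 1 | 1
1 | 0 | 1 | 0 | 0 | 0
1 | 0 | 1 | 1 | 0 | 0
1 | 1 | 0 | 0 | 0 | 0
1 | 1 | 0 | 1 | 1 | 1
1 | 1 | 1 | 0 | 1 | 1
1 | 1 | 1 | 1 | 0 | 0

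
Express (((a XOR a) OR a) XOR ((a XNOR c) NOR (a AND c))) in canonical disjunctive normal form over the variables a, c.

(NOT a AND c) OR (a AND c)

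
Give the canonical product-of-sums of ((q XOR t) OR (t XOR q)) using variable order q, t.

ΠM(0, 3) = (q OR t) AND (NOT q OR NOT t)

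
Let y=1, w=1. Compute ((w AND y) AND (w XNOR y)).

Substituting: ((1 AND 1) AND (1 XNOR 1))
= 1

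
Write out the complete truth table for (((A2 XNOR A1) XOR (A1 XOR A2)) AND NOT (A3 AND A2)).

A3 | A1 | A2 | Output
---------------------
0 | 0 | 0 | 1
0 | 0 | 1 | 1
0 | 1 | 0 | 1
0 | 1 | 1 | 1
1 | 0 | 0 | 1
1 | 0 | 1 | 0
1 | 1 | 0 | 1
1 | 1 | 1 | 0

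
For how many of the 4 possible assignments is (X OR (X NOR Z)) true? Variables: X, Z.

Satisfying assignments: (0,0), (1,0), (1,1)
Count: 3 out of 4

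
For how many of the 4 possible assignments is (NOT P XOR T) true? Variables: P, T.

Satisfying assignments: (0,0), (1,1)
Count: 2 out of 4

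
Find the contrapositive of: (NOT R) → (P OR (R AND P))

Contrapositive: NOT (P OR (R AND P)) → R
Note: A statement and its contrapositive are logically equivalent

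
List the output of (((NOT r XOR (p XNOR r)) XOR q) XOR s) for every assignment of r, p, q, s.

r | p | q | s | Output
----------------------
0 | 0 | 0 | 0 | 0
0 | 0 | 0 | 1 | 1
0 | 0 | 1 | 0 | 1
0 | 0 | 1 | 1 | 0
0 | 1 | 0 | 0 | 1
0 | 1 | 0 | 1 | 0
0 | 1 | 1 | 0 | 0
0 | 1 | 1 | 1 | 1
1 | 0 | 0 | 0 | 0
1 | 0 | 0 | 1 | 1
1 | 0 | 1 | 0 | 1
1 | 0 | 1 | 1 | 0
1 | 1 | 0 | 0 | 1
1 | 1 | 0 | 1 | 0
1 | 1 | 1 | 0 | 0
1 | 1 | 1 | 1 | 1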